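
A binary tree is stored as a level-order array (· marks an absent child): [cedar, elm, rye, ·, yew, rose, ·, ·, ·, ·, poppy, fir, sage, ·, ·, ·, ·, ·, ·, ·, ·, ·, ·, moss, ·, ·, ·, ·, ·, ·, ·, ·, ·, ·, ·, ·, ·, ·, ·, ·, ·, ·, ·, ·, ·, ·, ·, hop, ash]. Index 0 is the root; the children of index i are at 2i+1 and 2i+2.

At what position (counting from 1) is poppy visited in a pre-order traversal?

Pre-order visits the node, then its left subtree, then its right subtree.
Visit cedar.
At cedar: go left to elm.
  Visit elm.
  At elm: no left child.
  At elm: go right to yew.
    Visit yew.
    At yew: no left child.
    At yew: go right to poppy.
      poppy is a leaf — visit poppy.
At cedar: go right to rye.
  Visit rye.
  At rye: go left to rose.
    Visit rose.
    At rose: go left to fir.
      Visit fir.
      At fir: go left to moss.
        Visit moss.
        At moss: go left to hop.
          hop is a leaf — visit hop.
        At moss: go right to ash.
          ash is a leaf — visit ash.
      At fir: no right child.
    At rose: go right to sage.
      sage is a leaf — visit sage.
  At rye: no right child.
Full pre-order sequence: cedar, elm, yew, poppy, rye, rose, fir, moss, hop, ash, sage.

4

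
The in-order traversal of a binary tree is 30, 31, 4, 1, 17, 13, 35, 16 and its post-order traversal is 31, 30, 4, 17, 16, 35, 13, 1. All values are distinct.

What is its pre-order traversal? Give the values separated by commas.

1, 4, 30, 31, 13, 17, 35, 16

The last element of post-order is the root; it splits in-order into left and right subtrees.
Root 1: left subtree has 3 nodes {30, 31, 4}, right has 4 {17, 13, 35, 16}.
  Root 4: left subtree has 2 nodes {30, 31}, right has 0 { }.
    Root 30: left subtree has 0 nodes { }, right has 1 {31}.
  Root 13: left subtree has 1 node {17}, right has 2 {35, 16}.
    Root 35: left subtree has 0 nodes { }, right has 1 {16}.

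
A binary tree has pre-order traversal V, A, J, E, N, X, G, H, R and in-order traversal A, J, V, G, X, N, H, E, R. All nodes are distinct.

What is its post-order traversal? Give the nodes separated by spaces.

J A G X H N R E V

The first element of pre-order is the root; it splits in-order into left and right subtrees.
Root V: left subtree has 2 nodes {A, J}, right has 6 {G, X, N, H, E, R}.
  Root A: left subtree has 0 nodes { }, right has 1 {J}.
  Root E: left subtree has 4 nodes {G, X, N, H}, right has 1 {R}.
    Root N: left subtree has 2 nodes {G, X}, right has 1 {H}.
      Root X: left subtree has 1 node {G}, right has 0 { }.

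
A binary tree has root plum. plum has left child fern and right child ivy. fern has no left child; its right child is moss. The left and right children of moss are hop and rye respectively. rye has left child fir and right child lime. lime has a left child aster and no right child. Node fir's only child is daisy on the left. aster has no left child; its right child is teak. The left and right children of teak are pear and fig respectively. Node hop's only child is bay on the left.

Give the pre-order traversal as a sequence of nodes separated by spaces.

plum fern moss hop bay rye fir daisy lime aster teak pear fig ivy

Pre-order visits the node, then its left subtree, then its right subtree.
Visit plum.
At plum: go left to fern.
  Visit fern.
  At fern: no left child.
  At fern: go right to moss.
    Visit moss.
    At moss: go left to hop.
      Visit hop.
      At hop: go left to bay.
        bay is a leaf — visit bay.
      At hop: no right child.
    At moss: go right to rye.
      Visit rye.
      At rye: go left to fir.
        Visit fir.
        At fir: go left to daisy.
          daisy is a leaf — visit daisy.
        At fir: no right child.
      At rye: go right to lime.
        Visit lime.
        At lime: go left to aster.
          Visit aster.
          At aster: no left child.
          At aster: go right to teak.
            Visit teak.
            At teak: go left to pear.
              pear is a leaf — visit pear.
            At teak: go right to fig.
              fig is a leaf — visit fig.
        At lime: no right child.
At plum: go right to ivy.
  ivy is a leaf — visit ivy.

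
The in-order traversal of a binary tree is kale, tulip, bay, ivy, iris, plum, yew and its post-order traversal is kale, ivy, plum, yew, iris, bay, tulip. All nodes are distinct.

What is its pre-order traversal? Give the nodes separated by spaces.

The last element of post-order is the root; it splits in-order into left and right subtrees.
Root tulip: left subtree has 1 node {kale}, right has 5 {bay, ivy, iris, plum, yew}.
  Root bay: left subtree has 0 nodes { }, right has 4 {ivy, iris, plum, yew}.
    Root iris: left subtree has 1 node {ivy}, right has 2 {plum, yew}.
      Root yew: left subtree has 1 node {plum}, right has 0 { }.

tulip kale bay iris ivy yew plum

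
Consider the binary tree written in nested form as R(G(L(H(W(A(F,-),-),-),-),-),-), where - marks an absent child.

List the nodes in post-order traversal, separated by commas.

F, A, W, H, L, G, R

Post-order visits the left subtree, then the right subtree, then the node.
At R: go left to G.
  At G: go left to L.
    At L: go left to H.
      At H: go left to W.
        At W: go left to A.
          At A: go left to F.
            F is a leaf — visit F.
          At A: no right child.
          Visit A.
        At W: no right child.
        Visit W.
      At H: no right child.
      Visit H.
    At L: no right child.
    Visit L.
  At G: no right child.
  Visit G.
At R: no right child.
Visit R.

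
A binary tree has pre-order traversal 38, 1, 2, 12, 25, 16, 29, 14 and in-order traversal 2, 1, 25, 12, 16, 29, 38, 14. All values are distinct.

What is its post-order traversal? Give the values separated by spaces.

2 25 29 16 12 1 14 38

The first element of pre-order is the root; it splits in-order into left and right subtrees.
Root 38: left subtree has 6 nodes {2, 1, 25, 12, 16, 29}, right has 1 {14}.
  Root 1: left subtree has 1 node {2}, right has 4 {25, 12, 16, 29}.
    Root 12: left subtree has 1 node {25}, right has 2 {16, 29}.
      Root 16: left subtree has 0 nodes { }, right has 1 {29}.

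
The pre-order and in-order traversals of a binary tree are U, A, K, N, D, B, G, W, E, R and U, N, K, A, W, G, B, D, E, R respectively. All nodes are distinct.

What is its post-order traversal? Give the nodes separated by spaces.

The first element of pre-order is the root; it splits in-order into left and right subtrees.
Root U: left subtree has 0 nodes { }, right has 9 {N, K, A, W, G, B, D, E, R}.
  Root A: left subtree has 2 nodes {N, K}, right has 6 {W, G, B, D, E, R}.
    Root K: left subtree has 1 node {N}, right has 0 { }.
    Root D: left subtree has 3 nodes {W, G, B}, right has 2 {E, R}.
      Root B: left subtree has 2 nodes {W, G}, right has 0 { }.
        Root G: left subtree has 1 node {W}, right has 0 { }.
      Root E: left subtree has 0 nodes { }, right has 1 {R}.

N K W G B R E D A U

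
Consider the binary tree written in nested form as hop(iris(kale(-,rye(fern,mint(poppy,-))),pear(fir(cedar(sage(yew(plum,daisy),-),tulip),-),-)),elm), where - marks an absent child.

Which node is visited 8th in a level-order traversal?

fern

Level-order visits nodes level by level from the root, left to right within each level.
Level 0: hop
Level 1: iris, elm
Level 2: kale, pear
Level 3: rye, fir
Level 4: fern, mint, cedar
Level 5: poppy, sage, tulip
Level 6: yew
Level 7: plum, daisy
Full level-order sequence: hop, iris, elm, kale, pear, rye, fir, fern, mint, cedar, poppy, sage, tulip, yew, plum, daisy.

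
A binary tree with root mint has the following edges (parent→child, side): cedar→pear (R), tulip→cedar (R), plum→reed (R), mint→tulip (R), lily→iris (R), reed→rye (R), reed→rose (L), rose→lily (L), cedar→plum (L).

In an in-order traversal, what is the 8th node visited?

rye

In-order visits the left subtree, then the node, then the right subtree.
At mint: no left child.
Visit mint.
At mint: go right to tulip.
  At tulip: no left child.
  Visit tulip.
  At tulip: go right to cedar.
    At cedar: go left to plum.
      At plum: no left child.
      Visit plum.
      At plum: go right to reed.
        At reed: go left to rose.
          At rose: go left to lily.
            At lily: no left child.
            Visit lily.
            At lily: go right to iris.
              iris is a leaf — visit iris.
          Visit rose.
          At rose: no right child.
        Visit reed.
        At reed: go right to rye.
          rye is a leaf — visit rye.
    Visit cedar.
    At cedar: go right to pear.
      pear is a leaf — visit pear.
Full in-order sequence: mint, tulip, plum, lily, iris, rose, reed, rye, cedar, pear.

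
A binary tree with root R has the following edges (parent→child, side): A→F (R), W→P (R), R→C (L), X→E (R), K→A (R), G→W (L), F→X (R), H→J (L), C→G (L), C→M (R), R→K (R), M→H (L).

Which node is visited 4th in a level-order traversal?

G

Level-order visits nodes level by level from the root, left to right within each level.
Level 0: R
Level 1: C, K
Level 2: G, M, A
Level 3: W, H, F
Level 4: P, J, X
Level 5: E
Full level-order sequence: R, C, K, G, M, A, W, H, F, P, J, X, E.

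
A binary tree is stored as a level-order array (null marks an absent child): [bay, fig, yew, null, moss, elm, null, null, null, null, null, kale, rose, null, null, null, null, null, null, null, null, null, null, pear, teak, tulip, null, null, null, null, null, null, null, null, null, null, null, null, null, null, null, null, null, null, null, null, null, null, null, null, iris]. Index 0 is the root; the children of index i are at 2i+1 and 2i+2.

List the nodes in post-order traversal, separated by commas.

moss, fig, pear, iris, teak, kale, tulip, rose, elm, yew, bay

Post-order visits the left subtree, then the right subtree, then the node.
At bay: go left to fig.
  At fig: no left child.
  At fig: go right to moss.
    moss is a leaf — visit moss.
  Visit fig.
At bay: go right to yew.
  At yew: go left to elm.
    At elm: go left to kale.
      At kale: go left to pear.
        pear is a leaf — visit pear.
      At kale: go right to teak.
        At teak: no left child.
        At teak: go right to iris.
          iris is a leaf — visit iris.
        Visit teak.
      Visit kale.
    At elm: go right to rose.
      At rose: go left to tulip.
        tulip is a leaf — visit tulip.
      At rose: no right child.
      Visit rose.
    Visit elm.
  At yew: no right child.
  Visit yew.
Visit bay.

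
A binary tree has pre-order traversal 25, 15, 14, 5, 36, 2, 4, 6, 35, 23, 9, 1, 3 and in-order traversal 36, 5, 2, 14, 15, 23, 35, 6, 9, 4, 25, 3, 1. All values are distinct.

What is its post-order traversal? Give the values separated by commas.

The first element of pre-order is the root; it splits in-order into left and right subtrees.
Root 25: left subtree has 10 nodes {36, 5, 2, 14, 15, 23, 35, 6, 9, 4}, right has 2 {3, 1}.
  Root 15: left subtree has 4 nodes {36, 5, 2, 14}, right has 5 {23, 35, 6, 9, 4}.
    Root 14: left subtree has 3 nodes {36, 5, 2}, right has 0 { }.
      Root 5: left subtree has 1 node {36}, right has 1 {2}.
    Root 4: left subtree has 4 nodes {23, 35, 6, 9}, right has 0 { }.
      Root 6: left subtree has 2 nodes {23, 35}, right has 1 {9}.
        Root 35: left subtree has 1 node {23}, right has 0 { }.
  Root 1: left subtree has 1 node {3}, right has 0 { }.

36, 2, 5, 14, 23, 35, 9, 6, 4, 15, 3, 1, 25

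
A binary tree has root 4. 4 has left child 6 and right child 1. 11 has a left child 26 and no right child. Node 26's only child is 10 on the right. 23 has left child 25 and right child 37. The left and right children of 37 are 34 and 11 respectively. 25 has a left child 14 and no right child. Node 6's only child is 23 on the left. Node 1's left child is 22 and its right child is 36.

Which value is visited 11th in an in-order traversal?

22

In-order visits the left subtree, then the node, then the right subtree.
At 4: go left to 6.
  At 6: go left to 23.
    At 23: go left to 25.
      At 25: go left to 14.
        14 is a leaf — visit 14.
      Visit 25.
      At 25: no right child.
    Visit 23.
    At 23: go right to 37.
      At 37: go left to 34.
        34 is a leaf — visit 34.
      Visit 37.
      At 37: go right to 11.
        At 11: go left to 26.
          At 26: no left child.
          Visit 26.
          At 26: go right to 10.
            10 is a leaf — visit 10.
        Visit 11.
        At 11: no right child.
  Visit 6.
  At 6: no right child.
Visit 4.
At 4: go right to 1.
  At 1: go left to 22.
    22 is a leaf — visit 22.
  Visit 1.
  At 1: go right to 36.
    36 is a leaf — visit 36.
Full in-order sequence: 14, 25, 23, 34, 37, 26, 10, 11, 6, 4, 22, 1, 36.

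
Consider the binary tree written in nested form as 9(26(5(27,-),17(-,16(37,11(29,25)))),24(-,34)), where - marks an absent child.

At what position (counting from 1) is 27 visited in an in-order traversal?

1

In-order visits the left subtree, then the node, then the right subtree.
At 9: go left to 26.
  At 26: go left to 5.
    At 5: go left to 27.
      27 is a leaf — visit 27.
    Visit 5.
    At 5: no right child.
  Visit 26.
  At 26: go right to 17.
    At 17: no left child.
    Visit 17.
    At 17: go right to 16.
      At 16: go left to 37.
        37 is a leaf — visit 37.
      Visit 16.
      At 16: go right to 11.
        At 11: go left to 29.
          29 is a leaf — visit 29.
        Visit 11.
        At 11: go right to 25.
          25 is a leaf — visit 25.
Visit 9.
At 9: go right to 24.
  At 24: no left child.
  Visit 24.
  At 24: go right to 34.
    34 is a leaf — visit 34.
Full in-order sequence: 27, 5, 26, 17, 37, 16, 29, 11, 25, 9, 24, 34.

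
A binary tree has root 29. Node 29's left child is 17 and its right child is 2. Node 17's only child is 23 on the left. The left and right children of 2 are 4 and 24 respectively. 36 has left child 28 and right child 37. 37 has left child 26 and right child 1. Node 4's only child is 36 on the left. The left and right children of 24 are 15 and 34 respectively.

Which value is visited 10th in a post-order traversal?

Post-order visits the left subtree, then the right subtree, then the node.
At 29: go left to 17.
  At 17: go left to 23.
    23 is a leaf — visit 23.
  At 17: no right child.
  Visit 17.
At 29: go right to 2.
  At 2: go left to 4.
    At 4: go left to 36.
      At 36: go left to 28.
        28 is a leaf — visit 28.
      At 36: go right to 37.
        At 37: go left to 26.
          26 is a leaf — visit 26.
        At 37: go right to 1.
          1 is a leaf — visit 1.
        Visit 37.
      Visit 36.
    At 4: no right child.
    Visit 4.
  At 2: go right to 24.
    At 24: go left to 15.
      15 is a leaf — visit 15.
    At 24: go right to 34.
      34 is a leaf — visit 34.
    Visit 24.
  Visit 2.
Visit 29.
Full post-order sequence: 23, 17, 28, 26, 1, 37, 36, 4, 15, 34, 24, 2, 29.

34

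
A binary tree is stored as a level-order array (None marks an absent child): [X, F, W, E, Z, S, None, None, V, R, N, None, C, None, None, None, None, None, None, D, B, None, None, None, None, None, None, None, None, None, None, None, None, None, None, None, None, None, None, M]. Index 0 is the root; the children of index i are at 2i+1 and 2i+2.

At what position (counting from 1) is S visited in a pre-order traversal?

12

Pre-order visits the node, then its left subtree, then its right subtree.
Visit X.
At X: go left to F.
  Visit F.
  At F: go left to E.
    Visit E.
    At E: no left child.
    At E: go right to V.
      V is a leaf — visit V.
  At F: go right to Z.
    Visit Z.
    At Z: go left to R.
      Visit R.
      At R: go left to D.
        Visit D.
        At D: go left to M.
          M is a leaf — visit M.
        At D: no right child.
      At R: go right to B.
        B is a leaf — visit B.
    At Z: go right to N.
      N is a leaf — visit N.
At X: go right to W.
  Visit W.
  At W: go left to S.
    Visit S.
    At S: no left child.
    At S: go right to C.
      C is a leaf — visit C.
  At W: no right child.
Full pre-order sequence: X, F, E, V, Z, R, D, M, B, N, W, S, C.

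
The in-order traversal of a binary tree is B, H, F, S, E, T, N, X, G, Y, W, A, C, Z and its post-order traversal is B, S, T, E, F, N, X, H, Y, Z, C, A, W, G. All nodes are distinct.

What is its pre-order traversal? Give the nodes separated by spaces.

The last element of post-order is the root; it splits in-order into left and right subtrees.
Root G: left subtree has 8 nodes {B, H, F, S, E, T, N, X}, right has 5 {Y, W, A, C, Z}.
  Root H: left subtree has 1 node {B}, right has 6 {F, S, E, T, N, X}.
    Root X: left subtree has 5 nodes {F, S, E, T, N}, right has 0 { }.
      Root N: left subtree has 4 nodes {F, S, E, T}, right has 0 { }.
        Root F: left subtree has 0 nodes { }, right has 3 {S, E, T}.
          Root E: left subtree has 1 node {S}, right has 1 {T}.
  Root W: left subtree has 1 node {Y}, right has 3 {A, C, Z}.
    Root A: left subtree has 0 nodes { }, right has 2 {C, Z}.
      Root C: left subtree has 0 nodes { }, right has 1 {Z}.

G H B X N F E S T W Y A C Z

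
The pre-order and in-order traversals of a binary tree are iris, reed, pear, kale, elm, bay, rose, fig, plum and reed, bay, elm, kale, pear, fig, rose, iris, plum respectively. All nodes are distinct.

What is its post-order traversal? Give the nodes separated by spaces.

The first element of pre-order is the root; it splits in-order into left and right subtrees.
Root iris: left subtree has 7 nodes {reed, bay, elm, kale, pear, fig, rose}, right has 1 {plum}.
  Root reed: left subtree has 0 nodes { }, right has 6 {bay, elm, kale, pear, fig, rose}.
    Root pear: left subtree has 3 nodes {bay, elm, kale}, right has 2 {fig, rose}.
      Root kale: left subtree has 2 nodes {bay, elm}, right has 0 { }.
        Root elm: left subtree has 1 node {bay}, right has 0 { }.
      Root rose: left subtree has 1 node {fig}, right has 0 { }.

bay elm kale fig rose pear reed plum iris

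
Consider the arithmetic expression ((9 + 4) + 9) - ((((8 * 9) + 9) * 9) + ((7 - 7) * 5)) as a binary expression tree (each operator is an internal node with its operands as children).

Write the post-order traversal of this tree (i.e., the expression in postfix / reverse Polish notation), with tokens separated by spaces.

Post-order on an expression tree gives postfix notation: for each operator, emit left operand, right operand, then the operator.

9 4 + 9 + 8 9 * 9 + 9 * 7 7 - 5 * + -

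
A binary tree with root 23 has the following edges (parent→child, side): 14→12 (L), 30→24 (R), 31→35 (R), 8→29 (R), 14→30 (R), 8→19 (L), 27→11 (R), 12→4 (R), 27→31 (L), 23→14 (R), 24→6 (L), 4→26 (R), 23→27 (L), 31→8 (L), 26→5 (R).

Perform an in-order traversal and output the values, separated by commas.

19, 8, 29, 31, 35, 27, 11, 23, 12, 4, 26, 5, 14, 30, 6, 24

In-order visits the left subtree, then the node, then the right subtree.
At 23: go left to 27.
  At 27: go left to 31.
    At 31: go left to 8.
      At 8: go left to 19.
        19 is a leaf — visit 19.
      Visit 8.
      At 8: go right to 29.
        29 is a leaf — visit 29.
    Visit 31.
    At 31: go right to 35.
      35 is a leaf — visit 35.
  Visit 27.
  At 27: go right to 11.
    11 is a leaf — visit 11.
Visit 23.
At 23: go right to 14.
  At 14: go left to 12.
    At 12: no left child.
    Visit 12.
    At 12: go right to 4.
      At 4: no left child.
      Visit 4.
      At 4: go right to 26.
        At 26: no left child.
        Visit 26.
        At 26: go right to 5.
          5 is a leaf — visit 5.
  Visit 14.
  At 14: go right to 30.
    At 30: no left child.
    Visit 30.
    At 30: go right to 24.
      At 24: go left to 6.
        6 is a leaf — visit 6.
      Visit 24.
      At 24: no right child.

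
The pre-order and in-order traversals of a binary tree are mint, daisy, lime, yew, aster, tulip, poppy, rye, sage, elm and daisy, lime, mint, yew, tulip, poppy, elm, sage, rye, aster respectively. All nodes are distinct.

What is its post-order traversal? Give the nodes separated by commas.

The first element of pre-order is the root; it splits in-order into left and right subtrees.
Root mint: left subtree has 2 nodes {daisy, lime}, right has 7 {yew, tulip, poppy, elm, sage, rye, aster}.
  Root daisy: left subtree has 0 nodes { }, right has 1 {lime}.
  Root yew: left subtree has 0 nodes { }, right has 6 {tulip, poppy, elm, sage, rye, aster}.
    Root aster: left subtree has 5 nodes {tulip, poppy, elm, sage, rye}, right has 0 { }.
      Root tulip: left subtree has 0 nodes { }, right has 4 {poppy, elm, sage, rye}.
        Root poppy: left subtree has 0 nodes { }, right has 3 {elm, sage, rye}.
          Root rye: left subtree has 2 nodes {elm, sage}, right has 0 { }.
            Root sage: left subtree has 1 node {elm}, right has 0 { }.

lime, daisy, elm, sage, rye, poppy, tulip, aster, yew, mint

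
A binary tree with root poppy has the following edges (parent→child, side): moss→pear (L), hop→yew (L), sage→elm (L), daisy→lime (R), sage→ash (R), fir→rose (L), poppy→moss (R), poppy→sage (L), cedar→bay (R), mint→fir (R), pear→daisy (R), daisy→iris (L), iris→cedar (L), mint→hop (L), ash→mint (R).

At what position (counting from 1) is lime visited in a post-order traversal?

12

Post-order visits the left subtree, then the right subtree, then the node.
At poppy: go left to sage.
  At sage: go left to elm.
    elm is a leaf — visit elm.
  At sage: go right to ash.
    At ash: no left child.
    At ash: go right to mint.
      At mint: go left to hop.
        At hop: go left to yew.
          yew is a leaf — visit yew.
        At hop: no right child.
        Visit hop.
      At mint: go right to fir.
        At fir: go left to rose.
          rose is a leaf — visit rose.
        At fir: no right child.
        Visit fir.
      Visit mint.
    Visit ash.
  Visit sage.
At poppy: go right to moss.
  At moss: go left to pear.
    At pear: no left child.
    At pear: go right to daisy.
      At daisy: go left to iris.
        At iris: go left to cedar.
          At cedar: no left child.
          At cedar: go right to bay.
            bay is a leaf — visit bay.
          Visit cedar.
        At iris: no right child.
        Visit iris.
      At daisy: go right to lime.
        lime is a leaf — visit lime.
      Visit daisy.
    Visit pear.
  At moss: no right child.
  Visit moss.
Visit poppy.
Full post-order sequence: elm, yew, hop, rose, fir, mint, ash, sage, bay, cedar, iris, lime, daisy, pear, moss, poppy.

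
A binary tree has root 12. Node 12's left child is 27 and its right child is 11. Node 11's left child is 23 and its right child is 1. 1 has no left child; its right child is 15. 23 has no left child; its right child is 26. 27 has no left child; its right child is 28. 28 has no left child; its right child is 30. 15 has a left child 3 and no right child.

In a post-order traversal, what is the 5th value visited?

Post-order visits the left subtree, then the right subtree, then the node.
At 12: go left to 27.
  At 27: no left child.
  At 27: go right to 28.
    At 28: no left child.
    At 28: go right to 30.
      30 is a leaf — visit 30.
    Visit 28.
  Visit 27.
At 12: go right to 11.
  At 11: go left to 23.
    At 23: no left child.
    At 23: go right to 26.
      26 is a leaf — visit 26.
    Visit 23.
  At 11: go right to 1.
    At 1: no left child.
    At 1: go right to 15.
      At 15: go left to 3.
        3 is a leaf — visit 3.
      At 15: no right child.
      Visit 15.
    Visit 1.
  Visit 11.
Visit 12.
Full post-order sequence: 30, 28, 27, 26, 23, 3, 15, 1, 11, 12.

23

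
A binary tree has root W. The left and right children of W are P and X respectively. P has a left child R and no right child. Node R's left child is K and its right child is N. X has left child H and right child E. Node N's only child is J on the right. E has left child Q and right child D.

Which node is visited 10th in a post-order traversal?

Post-order visits the left subtree, then the right subtree, then the node.
At W: go left to P.
  At P: go left to R.
    At R: go left to K.
      K is a leaf — visit K.
    At R: go right to N.
      At N: no left child.
      At N: go right to J.
        J is a leaf — visit J.
      Visit N.
    Visit R.
  At P: no right child.
  Visit P.
At W: go right to X.
  At X: go left to H.
    H is a leaf — visit H.
  At X: go right to E.
    At E: go left to Q.
      Q is a leaf — visit Q.
    At E: go right to D.
      D is a leaf — visit D.
    Visit E.
  Visit X.
Visit W.
Full post-order sequence: K, J, N, R, P, H, Q, D, E, X, W.

X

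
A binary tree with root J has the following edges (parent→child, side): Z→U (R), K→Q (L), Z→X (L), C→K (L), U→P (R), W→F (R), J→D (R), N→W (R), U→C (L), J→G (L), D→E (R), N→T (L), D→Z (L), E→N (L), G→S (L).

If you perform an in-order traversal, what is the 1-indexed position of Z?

5

In-order visits the left subtree, then the node, then the right subtree.
At J: go left to G.
  At G: go left to S.
    S is a leaf — visit S.
  Visit G.
  At G: no right child.
Visit J.
At J: go right to D.
  At D: go left to Z.
    At Z: go left to X.
      X is a leaf — visit X.
    Visit Z.
    At Z: go right to U.
      At U: go left to C.
        At C: go left to K.
          At K: go left to Q.
            Q is a leaf — visit Q.
          Visit K.
          At K: no right child.
        Visit C.
        At C: no right child.
      Visit U.
      At U: go right to P.
        P is a leaf — visit P.
  Visit D.
  At D: go right to E.
    At E: go left to N.
      At N: go left to T.
        T is a leaf — visit T.
      Visit N.
      At N: go right to W.
        At W: no left child.
        Visit W.
        At W: go right to F.
          F is a leaf — visit F.
    Visit E.
    At E: no right child.
Full in-order sequence: S, G, J, X, Z, Q, K, C, U, P, D, T, N, W, F, E.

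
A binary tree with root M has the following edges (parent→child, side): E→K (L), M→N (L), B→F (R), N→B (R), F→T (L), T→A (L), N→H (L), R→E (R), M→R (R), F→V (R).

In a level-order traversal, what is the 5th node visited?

Level-order visits nodes level by level from the root, left to right within each level.
Level 0: M
Level 1: N, R
Level 2: H, B, E
Level 3: F, K
Level 4: T, V
Level 5: A
Full level-order sequence: M, N, R, H, B, E, F, K, T, V, A.

B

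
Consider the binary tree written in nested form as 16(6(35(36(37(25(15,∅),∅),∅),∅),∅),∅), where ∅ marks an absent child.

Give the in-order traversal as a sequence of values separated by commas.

In-order visits the left subtree, then the node, then the right subtree.
At 16: go left to 6.
  At 6: go left to 35.
    At 35: go left to 36.
      At 36: go left to 37.
        At 37: go left to 25.
          At 25: go left to 15.
            15 is a leaf — visit 15.
          Visit 25.
          At 25: no right child.
        Visit 37.
        At 37: no right child.
      Visit 36.
      At 36: no right child.
    Visit 35.
    At 35: no right child.
  Visit 6.
  At 6: no right child.
Visit 16.
At 16: no right child.

15, 25, 37, 36, 35, 6, 16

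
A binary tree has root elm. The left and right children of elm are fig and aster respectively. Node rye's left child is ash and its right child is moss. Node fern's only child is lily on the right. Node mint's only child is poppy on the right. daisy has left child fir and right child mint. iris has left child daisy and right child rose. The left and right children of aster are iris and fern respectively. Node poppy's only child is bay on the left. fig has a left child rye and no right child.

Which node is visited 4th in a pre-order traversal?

Pre-order visits the node, then its left subtree, then its right subtree.
Visit elm.
At elm: go left to fig.
  Visit fig.
  At fig: go left to rye.
    Visit rye.
    At rye: go left to ash.
      ash is a leaf — visit ash.
    At rye: go right to moss.
      moss is a leaf — visit moss.
  At fig: no right child.
At elm: go right to aster.
  Visit aster.
  At aster: go left to iris.
    Visit iris.
    At iris: go left to daisy.
      Visit daisy.
      At daisy: go left to fir.
        fir is a leaf — visit fir.
      At daisy: go right to mint.
        Visit mint.
        At mint: no left child.
        At mint: go right to poppy.
          Visit poppy.
          At poppy: go left to bay.
            bay is a leaf — visit bay.
          At poppy: no right child.
    At iris: go right to rose.
      rose is a leaf — visit rose.
  At aster: go right to fern.
    Visit fern.
    At fern: no left child.
    At fern: go right to lily.
      lily is a leaf — visit lily.
Full pre-order sequence: elm, fig, rye, ash, moss, aster, iris, daisy, fir, mint, poppy, bay, rose, fern, lily.

ash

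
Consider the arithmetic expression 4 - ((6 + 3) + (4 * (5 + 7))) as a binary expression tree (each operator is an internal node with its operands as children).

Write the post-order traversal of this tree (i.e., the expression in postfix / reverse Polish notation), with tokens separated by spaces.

4 6 3 + 4 5 7 + * + -

Post-order on an expression tree gives postfix notation: for each operator, emit left operand, right operand, then the operator.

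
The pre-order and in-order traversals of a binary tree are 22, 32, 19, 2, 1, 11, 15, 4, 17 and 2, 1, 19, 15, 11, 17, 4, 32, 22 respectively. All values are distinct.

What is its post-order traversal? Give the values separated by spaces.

The first element of pre-order is the root; it splits in-order into left and right subtrees.
Root 22: left subtree has 8 nodes {2, 1, 19, 15, 11, 17, 4, 32}, right has 0 { }.
  Root 32: left subtree has 7 nodes {2, 1, 19, 15, 11, 17, 4}, right has 0 { }.
    Root 19: left subtree has 2 nodes {2, 1}, right has 4 {15, 11, 17, 4}.
      Root 2: left subtree has 0 nodes { }, right has 1 {1}.
      Root 11: left subtree has 1 node {15}, right has 2 {17, 4}.
        Root 4: left subtree has 1 node {17}, right has 0 { }.

1 2 15 17 4 11 19 32 22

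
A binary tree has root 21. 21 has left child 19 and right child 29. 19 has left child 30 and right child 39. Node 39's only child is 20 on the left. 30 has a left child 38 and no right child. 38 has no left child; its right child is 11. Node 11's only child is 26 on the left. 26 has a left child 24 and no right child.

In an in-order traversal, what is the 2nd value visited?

In-order visits the left subtree, then the node, then the right subtree.
At 21: go left to 19.
  At 19: go left to 30.
    At 30: go left to 38.
      At 38: no left child.
      Visit 38.
      At 38: go right to 11.
        At 11: go left to 26.
          At 26: go left to 24.
            24 is a leaf — visit 24.
          Visit 26.
          At 26: no right child.
        Visit 11.
        At 11: no right child.
    Visit 30.
    At 30: no right child.
  Visit 19.
  At 19: go right to 39.
    At 39: go left to 20.
      20 is a leaf — visit 20.
    Visit 39.
    At 39: no right child.
Visit 21.
At 21: go right to 29.
  29 is a leaf — visit 29.
Full in-order sequence: 38, 24, 26, 11, 30, 19, 20, 39, 21, 29.

24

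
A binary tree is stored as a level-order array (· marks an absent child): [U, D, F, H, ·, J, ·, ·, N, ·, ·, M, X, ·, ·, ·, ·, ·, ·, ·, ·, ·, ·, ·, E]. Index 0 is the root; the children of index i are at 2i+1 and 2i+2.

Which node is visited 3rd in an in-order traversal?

In-order visits the left subtree, then the node, then the right subtree.
At U: go left to D.
  At D: go left to H.
    At H: no left child.
    Visit H.
    At H: go right to N.
      N is a leaf — visit N.
  Visit D.
  At D: no right child.
Visit U.
At U: go right to F.
  At F: go left to J.
    At J: go left to M.
      At M: no left child.
      Visit M.
      At M: go right to E.
        E is a leaf — visit E.
    Visit J.
    At J: go right to X.
      X is a leaf — visit X.
  Visit F.
  At F: no right child.
Full in-order sequence: H, N, D, U, M, E, J, X, F.

D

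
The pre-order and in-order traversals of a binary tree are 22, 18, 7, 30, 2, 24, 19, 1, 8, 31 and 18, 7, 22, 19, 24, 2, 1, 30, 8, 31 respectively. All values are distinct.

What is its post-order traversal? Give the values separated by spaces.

The first element of pre-order is the root; it splits in-order into left and right subtrees.
Root 22: left subtree has 2 nodes {18, 7}, right has 7 {19, 24, 2, 1, 30, 8, 31}.
  Root 18: left subtree has 0 nodes { }, right has 1 {7}.
  Root 30: left subtree has 4 nodes {19, 24, 2, 1}, right has 2 {8, 31}.
    Root 2: left subtree has 2 nodes {19, 24}, right has 1 {1}.
      Root 24: left subtree has 1 node {19}, right has 0 { }.
    Root 8: left subtree has 0 nodes { }, right has 1 {31}.

7 18 19 24 1 2 31 8 30 22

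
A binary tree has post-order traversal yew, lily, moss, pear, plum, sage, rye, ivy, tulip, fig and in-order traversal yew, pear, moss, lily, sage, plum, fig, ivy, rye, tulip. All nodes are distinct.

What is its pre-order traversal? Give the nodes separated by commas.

The last element of post-order is the root; it splits in-order into left and right subtrees.
Root fig: left subtree has 6 nodes {yew, pear, moss, lily, sage, plum}, right has 3 {ivy, rye, tulip}.
  Root sage: left subtree has 4 nodes {yew, pear, moss, lily}, right has 1 {plum}.
    Root pear: left subtree has 1 node {yew}, right has 2 {moss, lily}.
      Root moss: left subtree has 0 nodes { }, right has 1 {lily}.
  Root tulip: left subtree has 2 nodes {ivy, rye}, right has 0 { }.
    Root ivy: left subtree has 0 nodes { }, right has 1 {rye}.

fig, sage, pear, yew, moss, lily, plum, tulip, ivy, rye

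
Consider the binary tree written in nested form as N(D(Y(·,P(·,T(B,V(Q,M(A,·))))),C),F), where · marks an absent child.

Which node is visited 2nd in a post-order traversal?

Post-order visits the left subtree, then the right subtree, then the node.
At N: go left to D.
  At D: go left to Y.
    At Y: no left child.
    At Y: go right to P.
      At P: no left child.
      At P: go right to T.
        At T: go left to B.
          B is a leaf — visit B.
        At T: go right to V.
          At V: go left to Q.
            Q is a leaf — visit Q.
          At V: go right to M.
            At M: go left to A.
              A is a leaf — visit A.
            At M: no right child.
            Visit M.
          Visit V.
        Visit T.
      Visit P.
    Visit Y.
  At D: go right to C.
    C is a leaf — visit C.
  Visit D.
At N: go right to F.
  F is a leaf — visit F.
Visit N.
Full post-order sequence: B, Q, A, M, V, T, P, Y, C, D, F, N.

Q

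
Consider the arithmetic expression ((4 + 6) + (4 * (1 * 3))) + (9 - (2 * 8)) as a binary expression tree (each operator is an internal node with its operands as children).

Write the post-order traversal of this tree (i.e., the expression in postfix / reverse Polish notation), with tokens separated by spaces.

Post-order on an expression tree gives postfix notation: for each operator, emit left operand, right operand, then the operator.

4 6 + 4 1 3 * * + 9 2 8 * - +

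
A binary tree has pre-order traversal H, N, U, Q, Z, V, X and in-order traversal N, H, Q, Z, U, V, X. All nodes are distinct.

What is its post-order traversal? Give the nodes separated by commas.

N, Z, Q, X, V, U, H

The first element of pre-order is the root; it splits in-order into left and right subtrees.
Root H: left subtree has 1 node {N}, right has 5 {Q, Z, U, V, X}.
  Root U: left subtree has 2 nodes {Q, Z}, right has 2 {V, X}.
    Root Q: left subtree has 0 nodes { }, right has 1 {Z}.
    Root V: left subtree has 0 nodes { }, right has 1 {X}.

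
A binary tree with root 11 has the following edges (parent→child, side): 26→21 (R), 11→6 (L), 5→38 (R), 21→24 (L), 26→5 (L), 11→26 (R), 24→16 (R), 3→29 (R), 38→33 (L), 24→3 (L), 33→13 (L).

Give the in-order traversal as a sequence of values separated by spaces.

6 11 5 13 33 38 26 3 29 24 16 21

In-order visits the left subtree, then the node, then the right subtree.
At 11: go left to 6.
  6 is a leaf — visit 6.
Visit 11.
At 11: go right to 26.
  At 26: go left to 5.
    At 5: no left child.
    Visit 5.
    At 5: go right to 38.
      At 38: go left to 33.
        At 33: go left to 13.
          13 is a leaf — visit 13.
        Visit 33.
        At 33: no right child.
      Visit 38.
      At 38: no right child.
  Visit 26.
  At 26: go right to 21.
    At 21: go left to 24.
      At 24: go left to 3.
        At 3: no left child.
        Visit 3.
        At 3: go right to 29.
          29 is a leaf — visit 29.
      Visit 24.
      At 24: go right to 16.
        16 is a leaf — visit 16.
    Visit 21.
    At 21: no right child.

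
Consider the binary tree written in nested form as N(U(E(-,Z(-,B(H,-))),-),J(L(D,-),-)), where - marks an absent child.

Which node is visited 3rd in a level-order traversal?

J

Level-order visits nodes level by level from the root, left to right within each level.
Level 0: N
Level 1: U, J
Level 2: E, L
Level 3: Z, D
Level 4: B
Level 5: H
Full level-order sequence: N, U, J, E, L, Z, D, B, H.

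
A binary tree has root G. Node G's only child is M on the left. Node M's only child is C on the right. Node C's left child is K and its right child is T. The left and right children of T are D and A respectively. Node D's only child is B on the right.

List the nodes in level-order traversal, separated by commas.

G, M, C, K, T, D, A, B

Level-order visits nodes level by level from the root, left to right within each level.
Level 0: G
Level 1: M
Level 2: C
Level 3: K, T
Level 4: D, A
Level 5: B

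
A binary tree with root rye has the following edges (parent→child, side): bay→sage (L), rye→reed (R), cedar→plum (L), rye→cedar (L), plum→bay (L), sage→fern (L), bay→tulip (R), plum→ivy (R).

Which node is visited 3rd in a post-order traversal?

tulip

Post-order visits the left subtree, then the right subtree, then the node.
At rye: go left to cedar.
  At cedar: go left to plum.
    At plum: go left to bay.
      At bay: go left to sage.
        At sage: go left to fern.
          fern is a leaf — visit fern.
        At sage: no right child.
        Visit sage.
      At bay: go right to tulip.
        tulip is a leaf — visit tulip.
      Visit bay.
    At plum: go right to ivy.
      ivy is a leaf — visit ivy.
    Visit plum.
  At cedar: no right child.
  Visit cedar.
At rye: go right to reed.
  reed is a leaf — visit reed.
Visit rye.
Full post-order sequence: fern, sage, tulip, bay, ivy, plum, cedar, reed, rye.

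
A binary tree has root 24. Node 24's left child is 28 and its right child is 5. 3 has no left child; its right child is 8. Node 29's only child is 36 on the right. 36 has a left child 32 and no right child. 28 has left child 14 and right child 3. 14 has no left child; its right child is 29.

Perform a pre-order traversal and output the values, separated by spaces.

Pre-order visits the node, then its left subtree, then its right subtree.
Visit 24.
At 24: go left to 28.
  Visit 28.
  At 28: go left to 14.
    Visit 14.
    At 14: no left child.
    At 14: go right to 29.
      Visit 29.
      At 29: no left child.
      At 29: go right to 36.
        Visit 36.
        At 36: go left to 32.
          32 is a leaf — visit 32.
        At 36: no right child.
  At 28: go right to 3.
    Visit 3.
    At 3: no left child.
    At 3: go right to 8.
      8 is a leaf — visit 8.
At 24: go right to 5.
  5 is a leaf — visit 5.

24 28 14 29 36 32 3 8 5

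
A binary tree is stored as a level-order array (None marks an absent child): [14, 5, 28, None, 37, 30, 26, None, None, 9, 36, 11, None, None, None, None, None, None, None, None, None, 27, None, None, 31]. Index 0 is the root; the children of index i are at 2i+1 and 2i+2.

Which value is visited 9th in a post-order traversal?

Post-order visits the left subtree, then the right subtree, then the node.
At 14: go left to 5.
  At 5: no left child.
  At 5: go right to 37.
    At 37: go left to 9.
      9 is a leaf — visit 9.
    At 37: go right to 36.
      At 36: go left to 27.
        27 is a leaf — visit 27.
      At 36: no right child.
      Visit 36.
    Visit 37.
  Visit 5.
At 14: go right to 28.
  At 28: go left to 30.
    At 30: go left to 11.
      At 11: no left child.
      At 11: go right to 31.
        31 is a leaf — visit 31.
      Visit 11.
    At 30: no right child.
    Visit 30.
  At 28: go right to 26.
    26 is a leaf — visit 26.
  Visit 28.
Visit 14.
Full post-order sequence: 9, 27, 36, 37, 5, 31, 11, 30, 26, 28, 14.

26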